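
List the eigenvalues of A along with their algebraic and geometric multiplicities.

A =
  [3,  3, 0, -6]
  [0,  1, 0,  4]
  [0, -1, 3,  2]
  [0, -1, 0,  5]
λ = 3: alg = 4, geom = 3

Step 1 — factor the characteristic polynomial to read off the algebraic multiplicities:
  χ_A(x) = (x - 3)^4

Step 2 — compute geometric multiplicities via the rank-nullity identity g(λ) = n − rank(A − λI):
  rank(A − (3)·I) = 1, so dim ker(A − (3)·I) = n − 1 = 3

Summary:
  λ = 3: algebraic multiplicity = 4, geometric multiplicity = 3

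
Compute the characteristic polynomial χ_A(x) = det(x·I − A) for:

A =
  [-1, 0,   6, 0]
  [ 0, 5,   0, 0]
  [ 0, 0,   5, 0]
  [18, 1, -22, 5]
x^4 - 14*x^3 + 60*x^2 - 50*x - 125

Expanding det(x·I − A) (e.g. by cofactor expansion or by noting that A is similar to its Jordan form J, which has the same characteristic polynomial as A) gives
  χ_A(x) = x^4 - 14*x^3 + 60*x^2 - 50*x - 125
which factors as (x - 5)^3*(x + 1). The eigenvalues (with algebraic multiplicities) are λ = -1 with multiplicity 1, λ = 5 with multiplicity 3.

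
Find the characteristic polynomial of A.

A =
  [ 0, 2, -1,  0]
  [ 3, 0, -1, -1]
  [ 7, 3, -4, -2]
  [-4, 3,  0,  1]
x^4 + 3*x^3 + 3*x^2 + x

Expanding det(x·I − A) (e.g. by cofactor expansion or by noting that A is similar to its Jordan form J, which has the same characteristic polynomial as A) gives
  χ_A(x) = x^4 + 3*x^3 + 3*x^2 + x
which factors as x*(x + 1)^3. The eigenvalues (with algebraic multiplicities) are λ = -1 with multiplicity 3, λ = 0 with multiplicity 1.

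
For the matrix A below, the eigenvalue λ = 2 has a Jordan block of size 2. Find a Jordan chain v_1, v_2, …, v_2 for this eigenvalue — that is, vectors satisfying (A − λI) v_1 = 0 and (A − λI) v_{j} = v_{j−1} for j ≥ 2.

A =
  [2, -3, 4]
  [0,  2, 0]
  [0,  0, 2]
A Jordan chain for λ = 2 of length 2:
v_1 = (-3, 0, 0)ᵀ
v_2 = (0, 1, 0)ᵀ

Let N = A − (2)·I. We want v_2 with N^2 v_2 = 0 but N^1 v_2 ≠ 0; then v_{j-1} := N · v_j for j = 2, …, 2.

Pick v_2 = (0, 1, 0)ᵀ.
Then v_1 = N · v_2 = (-3, 0, 0)ᵀ.

Sanity check: (A − (2)·I) v_1 = (0, 0, 0)ᵀ = 0. ✓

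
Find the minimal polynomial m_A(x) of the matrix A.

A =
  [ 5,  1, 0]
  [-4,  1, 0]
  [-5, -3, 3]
x^3 - 9*x^2 + 27*x - 27

The characteristic polynomial is χ_A(x) = (x - 3)^3, so the eigenvalues are known. The minimal polynomial is
  m_A(x) = Π_λ (x − λ)^{k_λ}
where k_λ is the size of the *largest* Jordan block for λ (equivalently, the smallest k with (A − λI)^k v = 0 for every generalised eigenvector v of λ).

  λ = 3: largest Jordan block has size 3, contributing (x − 3)^3

So m_A(x) = (x - 3)^3 = x^3 - 9*x^2 + 27*x - 27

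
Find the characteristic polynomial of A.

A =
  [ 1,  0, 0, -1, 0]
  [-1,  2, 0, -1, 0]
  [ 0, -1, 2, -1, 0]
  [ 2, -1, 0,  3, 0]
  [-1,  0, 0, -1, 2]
x^5 - 10*x^4 + 40*x^3 - 80*x^2 + 80*x - 32

Expanding det(x·I − A) (e.g. by cofactor expansion or by noting that A is similar to its Jordan form J, which has the same characteristic polynomial as A) gives
  χ_A(x) = x^5 - 10*x^4 + 40*x^3 - 80*x^2 + 80*x - 32
which factors as (x - 2)^5. The eigenvalues (with algebraic multiplicities) are λ = 2 with multiplicity 5.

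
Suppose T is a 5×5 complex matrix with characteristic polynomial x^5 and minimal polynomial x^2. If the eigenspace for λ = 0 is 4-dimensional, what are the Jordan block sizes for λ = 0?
Block sizes for λ = 0: [2, 1, 1, 1]

Step 1 — from the characteristic polynomial, algebraic multiplicity of λ = 0 is 5. From dim ker(T − (0)·I) = 4, there are exactly 4 Jordan blocks for λ = 0.
Step 2 — from the minimal polynomial, the factor (x − 0)^2 tells us the largest block for λ = 0 has size 2.
Step 3 — with total size 5, 4 blocks, and largest block 2, the block sizes (in nonincreasing order) are [2, 1, 1, 1].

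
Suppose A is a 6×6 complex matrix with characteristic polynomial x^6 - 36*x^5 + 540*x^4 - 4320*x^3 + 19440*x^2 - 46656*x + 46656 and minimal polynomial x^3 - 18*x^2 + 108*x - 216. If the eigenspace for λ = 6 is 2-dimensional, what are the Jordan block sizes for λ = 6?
Block sizes for λ = 6: [3, 3]

Step 1 — from the characteristic polynomial, algebraic multiplicity of λ = 6 is 6. From dim ker(A − (6)·I) = 2, there are exactly 2 Jordan blocks for λ = 6.
Step 2 — from the minimal polynomial, the factor (x − 6)^3 tells us the largest block for λ = 6 has size 3.
Step 3 — with total size 6, 2 blocks, and largest block 3, the block sizes (in nonincreasing order) are [3, 3].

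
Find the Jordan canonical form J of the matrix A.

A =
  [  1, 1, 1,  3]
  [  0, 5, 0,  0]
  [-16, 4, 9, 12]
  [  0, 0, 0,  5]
J_2(5) ⊕ J_1(5) ⊕ J_1(5)

The characteristic polynomial is
  det(x·I − A) = x^4 - 20*x^3 + 150*x^2 - 500*x + 625 = (x - 5)^4

Eigenvalues and multiplicities (the geometric multiplicity of λ is n − rank(A − λI), which equals the number of Jordan blocks for λ):
  λ = 5: algebraic multiplicity = 4, geometric multiplicity = 3

Determining the block sizes for each eigenvalue:
  λ = 5: 3 blocks summing to 4 forces exactly one block of size 2 and the rest size 1 → block sizes [2, 1, 1]

Assembling the blocks gives a Jordan form
J =
  [5, 1, 0, 0]
  [0, 5, 0, 0]
  [0, 0, 5, 0]
  [0, 0, 0, 5]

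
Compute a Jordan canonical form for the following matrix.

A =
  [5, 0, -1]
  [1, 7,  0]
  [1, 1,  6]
J_3(6)

The characteristic polynomial is
  det(x·I − A) = x^3 - 18*x^2 + 108*x - 216 = (x - 6)^3

Eigenvalues and multiplicities (the geometric multiplicity of λ is n − rank(A − λI), which equals the number of Jordan blocks for λ):
  λ = 6: algebraic multiplicity = 3, geometric multiplicity = 1

Determining the block sizes for each eigenvalue:
  λ = 6: one block (gm = 1), so the single block has size am = 3 → block sizes [3]

Assembling the blocks gives a Jordan form
J =
  [6, 1, 0]
  [0, 6, 1]
  [0, 0, 6]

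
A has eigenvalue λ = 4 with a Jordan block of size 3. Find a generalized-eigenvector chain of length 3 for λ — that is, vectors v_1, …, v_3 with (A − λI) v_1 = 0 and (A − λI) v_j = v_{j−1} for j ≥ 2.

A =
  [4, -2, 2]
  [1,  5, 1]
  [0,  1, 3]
A Jordan chain for λ = 4 of length 3:
v_1 = (-2, 1, 1)ᵀ
v_2 = (0, 1, 0)ᵀ
v_3 = (1, 0, 0)ᵀ

Let N = A − (4)·I. We want v_3 with N^3 v_3 = 0 but N^2 v_3 ≠ 0; then v_{j-1} := N · v_j for j = 3, …, 2.

Pick v_3 = (1, 0, 0)ᵀ.
Then v_2 = N · v_3 = (0, 1, 0)ᵀ.
Then v_1 = N · v_2 = (-2, 1, 1)ᵀ.

Sanity check: (A − (4)·I) v_1 = (0, 0, 0)ᵀ = 0. ✓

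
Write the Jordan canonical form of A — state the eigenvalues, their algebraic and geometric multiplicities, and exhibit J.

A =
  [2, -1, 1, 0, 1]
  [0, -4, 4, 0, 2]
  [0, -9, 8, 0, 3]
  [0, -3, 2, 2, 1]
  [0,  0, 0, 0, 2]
J_3(2) ⊕ J_1(2) ⊕ J_1(2)

The characteristic polynomial is
  det(x·I − A) = x^5 - 10*x^4 + 40*x^3 - 80*x^2 + 80*x - 32 = (x - 2)^5

Eigenvalues and multiplicities (the geometric multiplicity of λ is n − rank(A − λI), which equals the number of Jordan blocks for λ):
  λ = 2: algebraic multiplicity = 5, geometric multiplicity = 3

Determining the block sizes for each eigenvalue:
  λ = 2: with am = 5 and gm = 3, the partition is not yet determined (e.g. several partitions of 5 into 3 parts exist). Let N = A − (2)·I. Computing rank(N^1) = 2, rank(N^2) = 1, rank(N^3) = 0; the number of blocks of size ≥ j is rank(N^{j−1}) − rank(N^j), giving [3, 1, 1]. So we have 1 block(s) of size 3, 2 block(s) of size 1 → block sizes [3, 1, 1]

Assembling the blocks gives a Jordan form
J =
  [2, 1, 0, 0, 0]
  [0, 2, 1, 0, 0]
  [0, 0, 2, 0, 0]
  [0, 0, 0, 2, 0]
  [0, 0, 0, 0, 2]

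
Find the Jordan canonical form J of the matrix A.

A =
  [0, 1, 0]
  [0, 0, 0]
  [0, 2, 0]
J_2(0) ⊕ J_1(0)

The characteristic polynomial is
  det(x·I − A) = x^3

Eigenvalues and multiplicities (the geometric multiplicity of λ is n − rank(A − λI), which equals the number of Jordan blocks for λ):
  λ = 0: algebraic multiplicity = 3, geometric multiplicity = 2

Determining the block sizes for each eigenvalue:
  λ = 0: 2 blocks summing to 3 forces exactly one block of size 2 and the rest size 1 → block sizes [2, 1]

Assembling the blocks gives a Jordan form
J =
  [0, 1, 0]
  [0, 0, 0]
  [0, 0, 0]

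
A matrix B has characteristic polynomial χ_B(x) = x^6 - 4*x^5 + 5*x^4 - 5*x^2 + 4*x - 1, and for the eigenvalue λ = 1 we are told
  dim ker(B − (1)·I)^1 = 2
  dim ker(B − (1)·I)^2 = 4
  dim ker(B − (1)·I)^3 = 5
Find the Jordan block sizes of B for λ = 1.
Block sizes for λ = 1: [3, 2]

From the dimensions of kernels of powers, the number of Jordan blocks of size at least j is d_j − d_{j−1} where d_j = dim ker(N^j) (with d_0 = 0). Computing the differences gives [2, 2, 1].
The number of blocks of size exactly k is (#blocks of size ≥ k) − (#blocks of size ≥ k + 1), so the partition is: 1 block(s) of size 2, 1 block(s) of size 3.
In nonincreasing order the block sizes are [3, 2].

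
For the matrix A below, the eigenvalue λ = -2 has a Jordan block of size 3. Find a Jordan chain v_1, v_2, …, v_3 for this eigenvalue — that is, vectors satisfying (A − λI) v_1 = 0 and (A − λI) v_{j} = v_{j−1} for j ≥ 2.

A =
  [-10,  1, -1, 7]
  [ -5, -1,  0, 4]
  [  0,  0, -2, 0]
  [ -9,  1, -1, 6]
A Jordan chain for λ = -2 of length 3:
v_1 = (1, 1, 0, 1)ᵀ
v_2 = (-1, 0, 0, -1)ᵀ
v_3 = (0, 0, 1, 0)ᵀ

Let N = A − (-2)·I. We want v_3 with N^3 v_3 = 0 but N^2 v_3 ≠ 0; then v_{j-1} := N · v_j for j = 3, …, 2.

Pick v_3 = (0, 0, 1, 0)ᵀ.
Then v_2 = N · v_3 = (-1, 0, 0, -1)ᵀ.
Then v_1 = N · v_2 = (1, 1, 0, 1)ᵀ.

Sanity check: (A − (-2)·I) v_1 = (0, 0, 0, 0)ᵀ = 0. ✓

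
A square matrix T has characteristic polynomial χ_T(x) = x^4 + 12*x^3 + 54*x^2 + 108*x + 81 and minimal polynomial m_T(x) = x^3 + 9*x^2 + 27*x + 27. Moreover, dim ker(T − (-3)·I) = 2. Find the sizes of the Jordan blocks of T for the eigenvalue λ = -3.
Block sizes for λ = -3: [3, 1]

Step 1 — from the characteristic polynomial, algebraic multiplicity of λ = -3 is 4. From dim ker(T − (-3)·I) = 2, there are exactly 2 Jordan blocks for λ = -3.
Step 2 — from the minimal polynomial, the factor (x + 3)^3 tells us the largest block for λ = -3 has size 3.
Step 3 — with total size 4, 2 blocks, and largest block 3, the block sizes (in nonincreasing order) are [3, 1].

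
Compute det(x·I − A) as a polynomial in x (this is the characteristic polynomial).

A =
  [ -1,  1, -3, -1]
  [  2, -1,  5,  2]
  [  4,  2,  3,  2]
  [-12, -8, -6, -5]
x^4 + 4*x^3 + 6*x^2 + 4*x + 1

Expanding det(x·I − A) (e.g. by cofactor expansion or by noting that A is similar to its Jordan form J, which has the same characteristic polynomial as A) gives
  χ_A(x) = x^4 + 4*x^3 + 6*x^2 + 4*x + 1
which factors as (x + 1)^4. The eigenvalues (with algebraic multiplicities) are λ = -1 with multiplicity 4.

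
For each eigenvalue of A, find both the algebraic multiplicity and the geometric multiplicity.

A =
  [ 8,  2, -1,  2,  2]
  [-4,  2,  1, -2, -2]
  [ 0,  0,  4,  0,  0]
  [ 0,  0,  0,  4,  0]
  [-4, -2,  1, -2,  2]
λ = 4: alg = 5, geom = 4

Step 1 — factor the characteristic polynomial to read off the algebraic multiplicities:
  χ_A(x) = (x - 4)^5

Step 2 — compute geometric multiplicities via the rank-nullity identity g(λ) = n − rank(A − λI):
  rank(A − (4)·I) = 1, so dim ker(A − (4)·I) = n − 1 = 4

Summary:
  λ = 4: algebraic multiplicity = 5, geometric multiplicity = 4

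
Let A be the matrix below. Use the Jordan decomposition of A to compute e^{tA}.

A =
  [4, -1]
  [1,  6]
e^{tA} =
  [-t*exp(5*t) + exp(5*t), -t*exp(5*t)]
  [t*exp(5*t), t*exp(5*t) + exp(5*t)]

Strategy: write A = P · J · P⁻¹ where J is a Jordan canonical form, so e^{tA} = P · e^{tJ} · P⁻¹, and e^{tJ} can be computed block-by-block.

A has Jordan form
J =
  [5, 1]
  [0, 5]
(up to reordering of blocks).

Per-block formulas:
  For a 2×2 Jordan block J_2(5): exp(t · J_2(5)) = e^(5t)·(I + t·N), where N is the 2×2 nilpotent shift.

After assembling e^{tJ} and conjugating by P, we get:

e^{tA} =
  [-t*exp(5*t) + exp(5*t), -t*exp(5*t)]
  [t*exp(5*t), t*exp(5*t) + exp(5*t)]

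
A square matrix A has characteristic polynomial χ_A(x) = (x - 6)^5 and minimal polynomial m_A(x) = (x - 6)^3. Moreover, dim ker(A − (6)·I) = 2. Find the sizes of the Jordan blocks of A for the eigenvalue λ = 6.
Block sizes for λ = 6: [3, 2]

Step 1 — from the characteristic polynomial, algebraic multiplicity of λ = 6 is 5. From dim ker(A − (6)·I) = 2, there are exactly 2 Jordan blocks for λ = 6.
Step 2 — from the minimal polynomial, the factor (x − 6)^3 tells us the largest block for λ = 6 has size 3.
Step 3 — with total size 5, 2 blocks, and largest block 3, the block sizes (in nonincreasing order) are [3, 2].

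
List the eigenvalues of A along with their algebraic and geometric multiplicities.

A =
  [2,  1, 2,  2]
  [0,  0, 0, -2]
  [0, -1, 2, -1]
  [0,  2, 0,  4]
λ = 2: alg = 4, geom = 2

Step 1 — factor the characteristic polynomial to read off the algebraic multiplicities:
  χ_A(x) = (x - 2)^4

Step 2 — compute geometric multiplicities via the rank-nullity identity g(λ) = n − rank(A − λI):
  rank(A − (2)·I) = 2, so dim ker(A − (2)·I) = n − 2 = 2

Summary:
  λ = 2: algebraic multiplicity = 4, geometric multiplicity = 2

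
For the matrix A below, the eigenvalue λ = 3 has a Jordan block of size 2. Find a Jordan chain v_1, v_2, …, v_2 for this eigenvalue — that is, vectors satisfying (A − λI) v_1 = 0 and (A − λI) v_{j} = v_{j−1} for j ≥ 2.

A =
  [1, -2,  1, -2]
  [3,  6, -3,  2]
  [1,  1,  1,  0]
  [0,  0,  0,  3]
A Jordan chain for λ = 3 of length 2:
v_1 = (-3, 3, 0, 0)ᵀ
v_2 = (2, 0, 1, 0)ᵀ

Let N = A − (3)·I. We want v_2 with N^2 v_2 = 0 but N^1 v_2 ≠ 0; then v_{j-1} := N · v_j for j = 2, …, 2.

Pick v_2 = (2, 0, 1, 0)ᵀ.
Then v_1 = N · v_2 = (-3, 3, 0, 0)ᵀ.

Sanity check: (A − (3)·I) v_1 = (0, 0, 0, 0)ᵀ = 0. ✓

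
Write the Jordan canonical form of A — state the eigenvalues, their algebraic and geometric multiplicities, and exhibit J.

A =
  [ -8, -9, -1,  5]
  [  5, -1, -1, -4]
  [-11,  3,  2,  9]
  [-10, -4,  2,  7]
J_3(-1) ⊕ J_1(3)

The characteristic polynomial is
  det(x·I − A) = x^4 - 6*x^2 - 8*x - 3 = (x - 3)*(x + 1)^3

Eigenvalues and multiplicities (the geometric multiplicity of λ is n − rank(A − λI), which equals the number of Jordan blocks for λ):
  λ = -1: algebraic multiplicity = 3, geometric multiplicity = 1
  λ = 3: algebraic multiplicity = 1, geometric multiplicity = 1

Determining the block sizes for each eigenvalue:
  λ = -1: one block (gm = 1), so the single block has size am = 3 → block sizes [3]
  λ = 3: one block (gm = 1), so the single block has size am = 1 → block sizes [1]

Assembling the blocks gives a Jordan form
J =
  [-1,  1,  0, 0]
  [ 0, -1,  1, 0]
  [ 0,  0, -1, 0]
  [ 0,  0,  0, 3]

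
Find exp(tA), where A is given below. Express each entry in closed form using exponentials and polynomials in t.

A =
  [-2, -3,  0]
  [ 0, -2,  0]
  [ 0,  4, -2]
e^{tA} =
  [exp(-2*t), -3*t*exp(-2*t), 0]
  [0, exp(-2*t), 0]
  [0, 4*t*exp(-2*t), exp(-2*t)]

Strategy: write A = P · J · P⁻¹ where J is a Jordan canonical form, so e^{tA} = P · e^{tJ} · P⁻¹, and e^{tJ} can be computed block-by-block.

A has Jordan form
J =
  [-2,  1,  0]
  [ 0, -2,  0]
  [ 0,  0, -2]
(up to reordering of blocks).

Per-block formulas:
  For a 2×2 Jordan block J_2(-2): exp(t · J_2(-2)) = e^(-2t)·(I + t·N), where N is the 2×2 nilpotent shift.
  For a 1×1 block at λ = -2: exp(t · [-2]) = [e^(-2t)].

After assembling e^{tJ} and conjugating by P, we get:

e^{tA} =
  [exp(-2*t), -3*t*exp(-2*t), 0]
  [0, exp(-2*t), 0]
  [0, 4*t*exp(-2*t), exp(-2*t)]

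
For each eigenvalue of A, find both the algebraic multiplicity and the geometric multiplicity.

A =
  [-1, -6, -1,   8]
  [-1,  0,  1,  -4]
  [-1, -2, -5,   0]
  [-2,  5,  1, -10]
λ = -4: alg = 4, geom = 2

Step 1 — factor the characteristic polynomial to read off the algebraic multiplicities:
  χ_A(x) = (x + 4)^4

Step 2 — compute geometric multiplicities via the rank-nullity identity g(λ) = n − rank(A − λI):
  rank(A − (-4)·I) = 2, so dim ker(A − (-4)·I) = n − 2 = 2

Summary:
  λ = -4: algebraic multiplicity = 4, geometric multiplicity = 2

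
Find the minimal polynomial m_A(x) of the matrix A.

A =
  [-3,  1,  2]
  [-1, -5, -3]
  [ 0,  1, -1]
x^3 + 9*x^2 + 27*x + 27

The characteristic polynomial is χ_A(x) = (x + 3)^3, so the eigenvalues are known. The minimal polynomial is
  m_A(x) = Π_λ (x − λ)^{k_λ}
where k_λ is the size of the *largest* Jordan block for λ (equivalently, the smallest k with (A − λI)^k v = 0 for every generalised eigenvector v of λ).

  λ = -3: largest Jordan block has size 3, contributing (x + 3)^3

So m_A(x) = (x + 3)^3 = x^3 + 9*x^2 + 27*x + 27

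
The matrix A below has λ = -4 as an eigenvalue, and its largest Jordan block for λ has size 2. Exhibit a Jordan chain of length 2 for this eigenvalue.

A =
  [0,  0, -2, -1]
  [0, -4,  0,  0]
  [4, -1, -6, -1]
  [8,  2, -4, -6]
A Jordan chain for λ = -4 of length 2:
v_1 = (4, 0, 4, 8)ᵀ
v_2 = (1, 0, 0, 0)ᵀ

Let N = A − (-4)·I. We want v_2 with N^2 v_2 = 0 but N^1 v_2 ≠ 0; then v_{j-1} := N · v_j for j = 2, …, 2.

Pick v_2 = (1, 0, 0, 0)ᵀ.
Then v_1 = N · v_2 = (4, 0, 4, 8)ᵀ.

Sanity check: (A − (-4)·I) v_1 = (0, 0, 0, 0)ᵀ = 0. ✓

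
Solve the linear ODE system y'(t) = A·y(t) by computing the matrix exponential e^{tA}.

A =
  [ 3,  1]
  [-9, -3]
e^{tA} =
  [3*t + 1, t]
  [-9*t, 1 - 3*t]

Strategy: write A = P · J · P⁻¹ where J is a Jordan canonical form, so e^{tA} = P · e^{tJ} · P⁻¹, and e^{tJ} can be computed block-by-block.

A has Jordan form
J =
  [0, 1]
  [0, 0]
(up to reordering of blocks).

Per-block formulas:
  For a 2×2 Jordan block J_2(0): exp(t · J_2(0)) = e^(0t)·(I + t·N), where N is the 2×2 nilpotent shift.

After assembling e^{tJ} and conjugating by P, we get:

e^{tA} =
  [3*t + 1, t]
  [-9*t, 1 - 3*t]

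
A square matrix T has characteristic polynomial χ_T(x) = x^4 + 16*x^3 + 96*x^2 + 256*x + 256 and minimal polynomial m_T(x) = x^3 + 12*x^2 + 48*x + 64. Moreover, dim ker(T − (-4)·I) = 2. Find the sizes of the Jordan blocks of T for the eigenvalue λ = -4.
Block sizes for λ = -4: [3, 1]

Step 1 — from the characteristic polynomial, algebraic multiplicity of λ = -4 is 4. From dim ker(T − (-4)·I) = 2, there are exactly 2 Jordan blocks for λ = -4.
Step 2 — from the minimal polynomial, the factor (x + 4)^3 tells us the largest block for λ = -4 has size 3.
Step 3 — with total size 4, 2 blocks, and largest block 3, the block sizes (in nonincreasing order) are [3, 1].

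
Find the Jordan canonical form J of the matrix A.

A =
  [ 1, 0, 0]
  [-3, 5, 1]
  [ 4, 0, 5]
J_1(1) ⊕ J_2(5)

The characteristic polynomial is
  det(x·I − A) = x^3 - 11*x^2 + 35*x - 25 = (x - 5)^2*(x - 1)

Eigenvalues and multiplicities (the geometric multiplicity of λ is n − rank(A − λI), which equals the number of Jordan blocks for λ):
  λ = 1: algebraic multiplicity = 1, geometric multiplicity = 1
  λ = 5: algebraic multiplicity = 2, geometric multiplicity = 1

Determining the block sizes for each eigenvalue:
  λ = 1: one block (gm = 1), so the single block has size am = 1 → block sizes [1]
  λ = 5: one block (gm = 1), so the single block has size am = 2 → block sizes [2]

Assembling the blocks gives a Jordan form
J =
  [1, 0, 0]
  [0, 5, 1]
  [0, 0, 5]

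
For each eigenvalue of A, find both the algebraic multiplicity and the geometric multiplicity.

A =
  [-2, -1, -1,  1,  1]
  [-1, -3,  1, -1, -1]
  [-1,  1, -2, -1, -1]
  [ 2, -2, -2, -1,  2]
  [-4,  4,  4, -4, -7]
λ = -3: alg = 5, geom = 3

Step 1 — factor the characteristic polynomial to read off the algebraic multiplicities:
  χ_A(x) = (x + 3)^5

Step 2 — compute geometric multiplicities via the rank-nullity identity g(λ) = n − rank(A − λI):
  rank(A − (-3)·I) = 2, so dim ker(A − (-3)·I) = n − 2 = 3

Summary:
  λ = -3: algebraic multiplicity = 5, geometric multiplicity = 3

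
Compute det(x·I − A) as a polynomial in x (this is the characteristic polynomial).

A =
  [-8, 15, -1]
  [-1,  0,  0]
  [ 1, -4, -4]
x^3 + 12*x^2 + 48*x + 64

Expanding det(x·I − A) (e.g. by cofactor expansion or by noting that A is similar to its Jordan form J, which has the same characteristic polynomial as A) gives
  χ_A(x) = x^3 + 12*x^2 + 48*x + 64
which factors as (x + 4)^3. The eigenvalues (with algebraic multiplicities) are λ = -4 with multiplicity 3.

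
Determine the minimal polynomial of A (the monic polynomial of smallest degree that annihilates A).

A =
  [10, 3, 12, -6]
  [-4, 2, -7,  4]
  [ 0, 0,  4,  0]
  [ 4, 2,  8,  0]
x^3 - 12*x^2 + 48*x - 64

The characteristic polynomial is χ_A(x) = (x - 4)^4, so the eigenvalues are known. The minimal polynomial is
  m_A(x) = Π_λ (x − λ)^{k_λ}
where k_λ is the size of the *largest* Jordan block for λ (equivalently, the smallest k with (A − λI)^k v = 0 for every generalised eigenvector v of λ).

  λ = 4: largest Jordan block has size 3, contributing (x − 4)^3

So m_A(x) = (x - 4)^3 = x^3 - 12*x^2 + 48*x - 64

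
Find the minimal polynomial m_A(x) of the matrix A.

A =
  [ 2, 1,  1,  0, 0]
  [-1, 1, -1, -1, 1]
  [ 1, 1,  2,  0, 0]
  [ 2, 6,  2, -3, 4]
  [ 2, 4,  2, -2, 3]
x^3 - 3*x^2 + 3*x - 1

The characteristic polynomial is χ_A(x) = (x - 1)^5, so the eigenvalues are known. The minimal polynomial is
  m_A(x) = Π_λ (x − λ)^{k_λ}
where k_λ is the size of the *largest* Jordan block for λ (equivalently, the smallest k with (A − λI)^k v = 0 for every generalised eigenvector v of λ).

  λ = 1: largest Jordan block has size 3, contributing (x − 1)^3

So m_A(x) = (x - 1)^3 = x^3 - 3*x^2 + 3*x - 1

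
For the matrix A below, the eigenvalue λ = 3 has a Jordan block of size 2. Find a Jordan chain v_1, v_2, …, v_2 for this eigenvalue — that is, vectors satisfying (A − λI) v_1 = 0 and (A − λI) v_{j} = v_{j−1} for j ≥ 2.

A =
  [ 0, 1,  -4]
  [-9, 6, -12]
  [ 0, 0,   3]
A Jordan chain for λ = 3 of length 2:
v_1 = (-3, -9, 0)ᵀ
v_2 = (1, 0, 0)ᵀ

Let N = A − (3)·I. We want v_2 with N^2 v_2 = 0 but N^1 v_2 ≠ 0; then v_{j-1} := N · v_j for j = 2, …, 2.

Pick v_2 = (1, 0, 0)ᵀ.
Then v_1 = N · v_2 = (-3, -9, 0)ᵀ.

Sanity check: (A − (3)·I) v_1 = (0, 0, 0)ᵀ = 0. ✓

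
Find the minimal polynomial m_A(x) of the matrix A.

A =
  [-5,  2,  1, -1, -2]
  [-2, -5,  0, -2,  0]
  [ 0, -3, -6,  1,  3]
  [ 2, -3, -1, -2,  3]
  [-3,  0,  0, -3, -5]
x^4 + 18*x^3 + 121*x^2 + 360*x + 400

The characteristic polynomial is χ_A(x) = (x + 4)^2*(x + 5)^3, so the eigenvalues are known. The minimal polynomial is
  m_A(x) = Π_λ (x − λ)^{k_λ}
where k_λ is the size of the *largest* Jordan block for λ (equivalently, the smallest k with (A − λI)^k v = 0 for every generalised eigenvector v of λ).

  λ = -5: largest Jordan block has size 2, contributing (x + 5)^2
  λ = -4: largest Jordan block has size 2, contributing (x + 4)^2

So m_A(x) = (x + 4)^2*(x + 5)^2 = x^4 + 18*x^3 + 121*x^2 + 360*x + 400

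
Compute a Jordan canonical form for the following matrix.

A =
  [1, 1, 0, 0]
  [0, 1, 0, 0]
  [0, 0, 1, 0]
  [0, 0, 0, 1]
J_2(1) ⊕ J_1(1) ⊕ J_1(1)

The characteristic polynomial is
  det(x·I − A) = x^4 - 4*x^3 + 6*x^2 - 4*x + 1 = (x - 1)^4

Eigenvalues and multiplicities (the geometric multiplicity of λ is n − rank(A − λI), which equals the number of Jordan blocks for λ):
  λ = 1: algebraic multiplicity = 4, geometric multiplicity = 3

Determining the block sizes for each eigenvalue:
  λ = 1: 3 blocks summing to 4 forces exactly one block of size 2 and the rest size 1 → block sizes [2, 1, 1]

Assembling the blocks gives a Jordan form
J =
  [1, 1, 0, 0]
  [0, 1, 0, 0]
  [0, 0, 1, 0]
  [0, 0, 0, 1]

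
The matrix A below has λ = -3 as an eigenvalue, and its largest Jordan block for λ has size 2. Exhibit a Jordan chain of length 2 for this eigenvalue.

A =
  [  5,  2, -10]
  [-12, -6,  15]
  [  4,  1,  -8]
A Jordan chain for λ = -3 of length 2:
v_1 = (8, -12, 4)ᵀ
v_2 = (1, 0, 0)ᵀ

Let N = A − (-3)·I. We want v_2 with N^2 v_2 = 0 but N^1 v_2 ≠ 0; then v_{j-1} := N · v_j for j = 2, …, 2.

Pick v_2 = (1, 0, 0)ᵀ.
Then v_1 = N · v_2 = (8, -12, 4)ᵀ.

Sanity check: (A − (-3)·I) v_1 = (0, 0, 0)ᵀ = 0. ✓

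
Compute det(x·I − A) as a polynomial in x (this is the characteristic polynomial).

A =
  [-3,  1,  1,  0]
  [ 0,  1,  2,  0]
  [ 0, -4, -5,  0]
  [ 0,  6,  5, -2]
x^4 + 9*x^3 + 29*x^2 + 39*x + 18

Expanding det(x·I − A) (e.g. by cofactor expansion or by noting that A is similar to its Jordan form J, which has the same characteristic polynomial as A) gives
  χ_A(x) = x^4 + 9*x^3 + 29*x^2 + 39*x + 18
which factors as (x + 1)*(x + 2)*(x + 3)^2. The eigenvalues (with algebraic multiplicities) are λ = -3 with multiplicity 2, λ = -2 with multiplicity 1, λ = -1 with multiplicity 1.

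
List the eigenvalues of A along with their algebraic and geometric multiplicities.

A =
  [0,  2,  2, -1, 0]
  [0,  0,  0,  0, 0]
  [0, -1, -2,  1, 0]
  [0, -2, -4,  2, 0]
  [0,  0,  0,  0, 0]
λ = 0: alg = 5, geom = 3

Step 1 — factor the characteristic polynomial to read off the algebraic multiplicities:
  χ_A(x) = x^5

Step 2 — compute geometric multiplicities via the rank-nullity identity g(λ) = n − rank(A − λI):
  rank(A − (0)·I) = 2, so dim ker(A − (0)·I) = n − 2 = 3

Summary:
  λ = 0: algebraic multiplicity = 5, geometric multiplicity = 3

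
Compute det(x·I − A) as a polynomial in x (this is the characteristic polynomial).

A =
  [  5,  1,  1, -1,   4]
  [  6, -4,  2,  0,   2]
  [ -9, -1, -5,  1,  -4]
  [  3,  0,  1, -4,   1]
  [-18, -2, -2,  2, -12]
x^5 + 20*x^4 + 160*x^3 + 640*x^2 + 1280*x + 1024

Expanding det(x·I − A) (e.g. by cofactor expansion or by noting that A is similar to its Jordan form J, which has the same characteristic polynomial as A) gives
  χ_A(x) = x^5 + 20*x^4 + 160*x^3 + 640*x^2 + 1280*x + 1024
which factors as (x + 4)^5. The eigenvalues (with algebraic multiplicities) are λ = -4 with multiplicity 5.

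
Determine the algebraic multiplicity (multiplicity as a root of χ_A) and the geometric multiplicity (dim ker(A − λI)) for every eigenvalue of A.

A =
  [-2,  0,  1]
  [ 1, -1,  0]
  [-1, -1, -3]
λ = -2: alg = 3, geom = 1

Step 1 — factor the characteristic polynomial to read off the algebraic multiplicities:
  χ_A(x) = (x + 2)^3

Step 2 — compute geometric multiplicities via the rank-nullity identity g(λ) = n − rank(A − λI):
  rank(A − (-2)·I) = 2, so dim ker(A − (-2)·I) = n − 2 = 1

Summary:
  λ = -2: algebraic multiplicity = 3, geometric multiplicity = 1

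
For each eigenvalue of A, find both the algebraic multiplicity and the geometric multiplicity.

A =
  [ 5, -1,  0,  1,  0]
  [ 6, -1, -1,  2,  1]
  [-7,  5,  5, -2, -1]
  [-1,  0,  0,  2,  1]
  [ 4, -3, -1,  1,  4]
λ = 3: alg = 5, geom = 2

Step 1 — factor the characteristic polynomial to read off the algebraic multiplicities:
  χ_A(x) = (x - 3)^5

Step 2 — compute geometric multiplicities via the rank-nullity identity g(λ) = n − rank(A − λI):
  rank(A − (3)·I) = 3, so dim ker(A − (3)·I) = n − 3 = 2

Summary:
  λ = 3: algebraic multiplicity = 5, geometric multiplicity = 2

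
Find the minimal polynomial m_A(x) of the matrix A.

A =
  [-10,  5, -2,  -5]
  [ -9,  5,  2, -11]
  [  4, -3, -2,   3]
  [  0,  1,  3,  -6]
x^4 + 13*x^3 + 63*x^2 + 135*x + 108

The characteristic polynomial is χ_A(x) = (x + 3)^3*(x + 4), so the eigenvalues are known. The minimal polynomial is
  m_A(x) = Π_λ (x − λ)^{k_λ}
where k_λ is the size of the *largest* Jordan block for λ (equivalently, the smallest k with (A − λI)^k v = 0 for every generalised eigenvector v of λ).

  λ = -4: largest Jordan block has size 1, contributing (x + 4)
  λ = -3: largest Jordan block has size 3, contributing (x + 3)^3

So m_A(x) = (x + 3)^3*(x + 4) = x^4 + 13*x^3 + 63*x^2 + 135*x + 108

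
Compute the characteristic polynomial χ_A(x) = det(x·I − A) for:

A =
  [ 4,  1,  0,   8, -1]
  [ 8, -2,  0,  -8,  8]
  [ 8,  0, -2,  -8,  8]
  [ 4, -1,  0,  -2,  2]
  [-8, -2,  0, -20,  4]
x^5 - 2*x^4 - 20*x^3 + 8*x^2 + 128*x + 128

Expanding det(x·I − A) (e.g. by cofactor expansion or by noting that A is similar to its Jordan form J, which has the same characteristic polynomial as A) gives
  χ_A(x) = x^5 - 2*x^4 - 20*x^3 + 8*x^2 + 128*x + 128
which factors as (x - 4)^2*(x + 2)^3. The eigenvalues (with algebraic multiplicities) are λ = -2 with multiplicity 3, λ = 4 with multiplicity 2.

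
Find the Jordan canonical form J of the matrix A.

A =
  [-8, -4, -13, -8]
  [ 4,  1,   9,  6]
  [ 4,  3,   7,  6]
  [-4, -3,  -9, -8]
J_3(-2) ⊕ J_1(-2)

The characteristic polynomial is
  det(x·I − A) = x^4 + 8*x^3 + 24*x^2 + 32*x + 16 = (x + 2)^4

Eigenvalues and multiplicities (the geometric multiplicity of λ is n − rank(A − λI), which equals the number of Jordan blocks for λ):
  λ = -2: algebraic multiplicity = 4, geometric multiplicity = 2

Determining the block sizes for each eigenvalue:
  λ = -2: with am = 4 and gm = 2, the partition is not yet determined (e.g. several partitions of 4 into 2 parts exist). Let N = A − (-2)·I. Computing rank(N^1) = 2, rank(N^2) = 1, rank(N^3) = 0; the number of blocks of size ≥ j is rank(N^{j−1}) − rank(N^j), giving [2, 1, 1]. So we have 1 block(s) of size 3, 1 block(s) of size 1 → block sizes [3, 1]

Assembling the blocks gives a Jordan form
J =
  [-2,  1,  0,  0]
  [ 0, -2,  1,  0]
  [ 0,  0, -2,  0]
  [ 0,  0,  0, -2]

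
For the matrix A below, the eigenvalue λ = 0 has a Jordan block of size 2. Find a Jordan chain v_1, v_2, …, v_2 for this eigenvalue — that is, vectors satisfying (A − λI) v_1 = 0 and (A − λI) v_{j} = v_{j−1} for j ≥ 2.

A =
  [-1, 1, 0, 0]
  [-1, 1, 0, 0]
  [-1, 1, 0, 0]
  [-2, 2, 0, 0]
A Jordan chain for λ = 0 of length 2:
v_1 = (-1, -1, -1, -2)ᵀ
v_2 = (1, 0, 0, 0)ᵀ

Let N = A − (0)·I. We want v_2 with N^2 v_2 = 0 but N^1 v_2 ≠ 0; then v_{j-1} := N · v_j for j = 2, …, 2.

Pick v_2 = (1, 0, 0, 0)ᵀ.
Then v_1 = N · v_2 = (-1, -1, -1, -2)ᵀ.

Sanity check: (A − (0)·I) v_1 = (0, 0, 0, 0)ᵀ = 0. ✓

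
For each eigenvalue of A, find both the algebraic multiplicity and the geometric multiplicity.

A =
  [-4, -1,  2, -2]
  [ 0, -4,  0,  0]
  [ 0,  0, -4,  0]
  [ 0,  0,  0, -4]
λ = -4: alg = 4, geom = 3

Step 1 — factor the characteristic polynomial to read off the algebraic multiplicities:
  χ_A(x) = (x + 4)^4

Step 2 — compute geometric multiplicities via the rank-nullity identity g(λ) = n − rank(A − λI):
  rank(A − (-4)·I) = 1, so dim ker(A − (-4)·I) = n − 1 = 3

Summary:
  λ = -4: algebraic multiplicity = 4, geometric multiplicity = 3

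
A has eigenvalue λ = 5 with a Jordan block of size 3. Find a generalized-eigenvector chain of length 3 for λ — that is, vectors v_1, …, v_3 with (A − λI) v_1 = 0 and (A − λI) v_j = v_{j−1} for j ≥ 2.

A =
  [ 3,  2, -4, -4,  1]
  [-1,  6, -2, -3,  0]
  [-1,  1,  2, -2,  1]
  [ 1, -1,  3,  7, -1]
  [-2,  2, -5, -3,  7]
A Jordan chain for λ = 5 of length 3:
v_1 = (-1, -1, 0, 0, 0)ᵀ
v_2 = (-4, -2, -3, 3, -5)ᵀ
v_3 = (0, 0, 1, 0, 0)ᵀ

Let N = A − (5)·I. We want v_3 with N^3 v_3 = 0 but N^2 v_3 ≠ 0; then v_{j-1} := N · v_j for j = 3, …, 2.

Pick v_3 = (0, 0, 1, 0, 0)ᵀ.
Then v_2 = N · v_3 = (-4, -2, -3, 3, -5)ᵀ.
Then v_1 = N · v_2 = (-1, -1, 0, 0, 0)ᵀ.

Sanity check: (A − (5)·I) v_1 = (0, 0, 0, 0, 0)ᵀ = 0. ✓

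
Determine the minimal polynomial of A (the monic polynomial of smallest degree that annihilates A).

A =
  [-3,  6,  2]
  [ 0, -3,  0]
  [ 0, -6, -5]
x^2 + 8*x + 15

The characteristic polynomial is χ_A(x) = (x + 3)^2*(x + 5), so the eigenvalues are known. The minimal polynomial is
  m_A(x) = Π_λ (x − λ)^{k_λ}
where k_λ is the size of the *largest* Jordan block for λ (equivalently, the smallest k with (A − λI)^k v = 0 for every generalised eigenvector v of λ).

  λ = -5: largest Jordan block has size 1, contributing (x + 5)
  λ = -3: largest Jordan block has size 1, contributing (x + 3)

So m_A(x) = (x + 3)*(x + 5) = x^2 + 8*x + 15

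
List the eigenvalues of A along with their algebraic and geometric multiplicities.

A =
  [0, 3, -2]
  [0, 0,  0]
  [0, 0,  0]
λ = 0: alg = 3, geom = 2

Step 1 — factor the characteristic polynomial to read off the algebraic multiplicities:
  χ_A(x) = x^3

Step 2 — compute geometric multiplicities via the rank-nullity identity g(λ) = n − rank(A − λI):
  rank(A − (0)·I) = 1, so dim ker(A − (0)·I) = n − 1 = 2

Summary:
  λ = 0: algebraic multiplicity = 3, geometric multiplicity = 2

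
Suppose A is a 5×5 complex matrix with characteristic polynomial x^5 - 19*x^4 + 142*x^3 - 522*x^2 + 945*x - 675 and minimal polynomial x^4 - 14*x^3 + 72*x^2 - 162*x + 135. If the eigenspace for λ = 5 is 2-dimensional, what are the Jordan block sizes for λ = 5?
Block sizes for λ = 5: [1, 1]

Step 1 — from the characteristic polynomial, algebraic multiplicity of λ = 5 is 2. From dim ker(A − (5)·I) = 2, there are exactly 2 Jordan blocks for λ = 5.
Step 2 — from the minimal polynomial, the factor (x − 5) tells us the largest block for λ = 5 has size 1.
Step 3 — with total size 2, 2 blocks, and largest block 1, the block sizes (in nonincreasing order) are [1, 1].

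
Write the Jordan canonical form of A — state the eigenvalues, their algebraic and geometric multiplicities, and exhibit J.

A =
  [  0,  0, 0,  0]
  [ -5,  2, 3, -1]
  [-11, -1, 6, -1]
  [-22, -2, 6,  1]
J_1(0) ⊕ J_2(3) ⊕ J_1(3)

The characteristic polynomial is
  det(x·I − A) = x^4 - 9*x^3 + 27*x^2 - 27*x = x*(x - 3)^3

Eigenvalues and multiplicities (the geometric multiplicity of λ is n − rank(A − λI), which equals the number of Jordan blocks for λ):
  λ = 0: algebraic multiplicity = 1, geometric multiplicity = 1
  λ = 3: algebraic multiplicity = 3, geometric multiplicity = 2

Determining the block sizes for each eigenvalue:
  λ = 0: one block (gm = 1), so the single block has size am = 1 → block sizes [1]
  λ = 3: 2 blocks summing to 3 forces exactly one block of size 2 and the rest size 1 → block sizes [2, 1]

Assembling the blocks gives a Jordan form
J =
  [0, 0, 0, 0]
  [0, 3, 1, 0]
  [0, 0, 3, 0]
  [0, 0, 0, 3]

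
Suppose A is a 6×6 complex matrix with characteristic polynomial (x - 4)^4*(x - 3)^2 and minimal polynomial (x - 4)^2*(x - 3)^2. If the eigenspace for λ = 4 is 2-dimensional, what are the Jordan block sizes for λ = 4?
Block sizes for λ = 4: [2, 2]

Step 1 — from the characteristic polynomial, algebraic multiplicity of λ = 4 is 4. From dim ker(A − (4)·I) = 2, there are exactly 2 Jordan blocks for λ = 4.
Step 2 — from the minimal polynomial, the factor (x − 4)^2 tells us the largest block for λ = 4 has size 2.
Step 3 — with total size 4, 2 blocks, and largest block 2, the block sizes (in nonincreasing order) are [2, 2].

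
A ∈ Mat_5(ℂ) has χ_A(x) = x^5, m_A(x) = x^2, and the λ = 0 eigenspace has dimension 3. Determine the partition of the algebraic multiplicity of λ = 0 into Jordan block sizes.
Block sizes for λ = 0: [2, 2, 1]

Step 1 — from the characteristic polynomial, algebraic multiplicity of λ = 0 is 5. From dim ker(A − (0)·I) = 3, there are exactly 3 Jordan blocks for λ = 0.
Step 2 — from the minimal polynomial, the factor (x − 0)^2 tells us the largest block for λ = 0 has size 2.
Step 3 — with total size 5, 3 blocks, and largest block 2, the block sizes (in nonincreasing order) are [2, 2, 1].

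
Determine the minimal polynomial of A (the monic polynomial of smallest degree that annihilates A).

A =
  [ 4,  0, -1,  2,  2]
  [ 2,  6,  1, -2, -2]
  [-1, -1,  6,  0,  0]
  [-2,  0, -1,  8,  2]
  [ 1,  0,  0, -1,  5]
x^4 - 23*x^3 + 198*x^2 - 756*x + 1080

The characteristic polynomial is χ_A(x) = (x - 6)^4*(x - 5), so the eigenvalues are known. The minimal polynomial is
  m_A(x) = Π_λ (x − λ)^{k_λ}
where k_λ is the size of the *largest* Jordan block for λ (equivalently, the smallest k with (A − λI)^k v = 0 for every generalised eigenvector v of λ).

  λ = 5: largest Jordan block has size 1, contributing (x − 5)
  λ = 6: largest Jordan block has size 3, contributing (x − 6)^3

So m_A(x) = (x - 6)^3*(x - 5) = x^4 - 23*x^3 + 198*x^2 - 756*x + 1080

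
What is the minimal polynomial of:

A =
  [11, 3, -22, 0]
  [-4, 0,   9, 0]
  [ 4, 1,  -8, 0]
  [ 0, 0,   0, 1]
x^3 - 3*x^2 + 3*x - 1

The characteristic polynomial is χ_A(x) = (x - 1)^4, so the eigenvalues are known. The minimal polynomial is
  m_A(x) = Π_λ (x − λ)^{k_λ}
where k_λ is the size of the *largest* Jordan block for λ (equivalently, the smallest k with (A − λI)^k v = 0 for every generalised eigenvector v of λ).

  λ = 1: largest Jordan block has size 3, contributing (x − 1)^3

So m_A(x) = (x - 1)^3 = x^3 - 3*x^2 + 3*x - 1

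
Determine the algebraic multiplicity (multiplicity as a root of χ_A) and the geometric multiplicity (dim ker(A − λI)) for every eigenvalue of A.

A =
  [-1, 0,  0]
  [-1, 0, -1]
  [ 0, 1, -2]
λ = -1: alg = 3, geom = 1

Step 1 — factor the characteristic polynomial to read off the algebraic multiplicities:
  χ_A(x) = (x + 1)^3

Step 2 — compute geometric multiplicities via the rank-nullity identity g(λ) = n − rank(A − λI):
  rank(A − (-1)·I) = 2, so dim ker(A − (-1)·I) = n − 2 = 1

Summary:
  λ = -1: algebraic multiplicity = 3, geometric multiplicity = 1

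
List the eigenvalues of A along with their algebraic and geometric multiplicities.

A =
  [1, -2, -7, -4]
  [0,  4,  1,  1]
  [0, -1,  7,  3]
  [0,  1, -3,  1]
λ = 1: alg = 1, geom = 1; λ = 4: alg = 3, geom = 1

Step 1 — factor the characteristic polynomial to read off the algebraic multiplicities:
  χ_A(x) = (x - 4)^3*(x - 1)

Step 2 — compute geometric multiplicities via the rank-nullity identity g(λ) = n − rank(A − λI):
  rank(A − (1)·I) = 3, so dim ker(A − (1)·I) = n − 3 = 1
  rank(A − (4)·I) = 3, so dim ker(A − (4)·I) = n − 3 = 1

Summary:
  λ = 1: algebraic multiplicity = 1, geometric multiplicity = 1
  λ = 4: algebraic multiplicity = 3, geometric multiplicity = 1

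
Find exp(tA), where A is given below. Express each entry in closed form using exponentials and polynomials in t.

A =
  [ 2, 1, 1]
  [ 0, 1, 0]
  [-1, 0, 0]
e^{tA} =
  [t*exp(t) + exp(t), t^2*exp(t)/2 + t*exp(t), t*exp(t)]
  [0, exp(t), 0]
  [-t*exp(t), -t^2*exp(t)/2, -t*exp(t) + exp(t)]

Strategy: write A = P · J · P⁻¹ where J is a Jordan canonical form, so e^{tA} = P · e^{tJ} · P⁻¹, and e^{tJ} can be computed block-by-block.

A has Jordan form
J =
  [1, 1, 0]
  [0, 1, 1]
  [0, 0, 1]
(up to reordering of blocks).

Per-block formulas:
  For a 3×3 Jordan block J_3(1): exp(t · J_3(1)) = e^(1t)·(I + t·N + (t^2/2)·N^2), where N is the 3×3 nilpotent shift.

After assembling e^{tJ} and conjugating by P, we get:

e^{tA} =
  [t*exp(t) + exp(t), t^2*exp(t)/2 + t*exp(t), t*exp(t)]
  [0, exp(t), 0]
  [-t*exp(t), -t^2*exp(t)/2, -t*exp(t) + exp(t)]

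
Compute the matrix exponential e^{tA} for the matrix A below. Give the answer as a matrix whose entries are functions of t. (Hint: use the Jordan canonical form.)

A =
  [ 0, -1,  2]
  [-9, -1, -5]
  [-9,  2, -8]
e^{tA} =
  [3*t*exp(-3*t) + exp(-3*t), -t^2*exp(-3*t)/2 - t*exp(-3*t), t^2*exp(-3*t)/2 + 2*t*exp(-3*t)]
  [-9*t*exp(-3*t), 3*t^2*exp(-3*t)/2 + 2*t*exp(-3*t) + exp(-3*t), -3*t^2*exp(-3*t)/2 - 5*t*exp(-3*t)]
  [-9*t*exp(-3*t), 3*t^2*exp(-3*t)/2 + 2*t*exp(-3*t), -3*t^2*exp(-3*t)/2 - 5*t*exp(-3*t) + exp(-3*t)]

Strategy: write A = P · J · P⁻¹ where J is a Jordan canonical form, so e^{tA} = P · e^{tJ} · P⁻¹, and e^{tJ} can be computed block-by-block.

A has Jordan form
J =
  [-3,  1,  0]
  [ 0, -3,  1]
  [ 0,  0, -3]
(up to reordering of blocks).

Per-block formulas:
  For a 3×3 Jordan block J_3(-3): exp(t · J_3(-3)) = e^(-3t)·(I + t·N + (t^2/2)·N^2), where N is the 3×3 nilpotent shift.

After assembling e^{tJ} and conjugating by P, we get:

e^{tA} =
  [3*t*exp(-3*t) + exp(-3*t), -t^2*exp(-3*t)/2 - t*exp(-3*t), t^2*exp(-3*t)/2 + 2*t*exp(-3*t)]
  [-9*t*exp(-3*t), 3*t^2*exp(-3*t)/2 + 2*t*exp(-3*t) + exp(-3*t), -3*t^2*exp(-3*t)/2 - 5*t*exp(-3*t)]
  [-9*t*exp(-3*t), 3*t^2*exp(-3*t)/2 + 2*t*exp(-3*t), -3*t^2*exp(-3*t)/2 - 5*t*exp(-3*t) + exp(-3*t)]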